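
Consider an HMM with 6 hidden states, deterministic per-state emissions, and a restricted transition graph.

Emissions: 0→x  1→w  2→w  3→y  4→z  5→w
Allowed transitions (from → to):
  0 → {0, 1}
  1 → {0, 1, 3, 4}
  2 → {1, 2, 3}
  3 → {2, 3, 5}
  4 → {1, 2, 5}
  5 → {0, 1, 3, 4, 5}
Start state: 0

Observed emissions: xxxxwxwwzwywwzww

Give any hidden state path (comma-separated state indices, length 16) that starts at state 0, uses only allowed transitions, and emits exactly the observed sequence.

0,0,0,0,1,0,1,1,4,5,3,2,1,4,2,2

  0: obs=x cand={0} pick 0 [start]
  1: obs=x cand={0} pick 0 [0->0 ok]
  2: obs=x cand={0} pick 0 [0->0 ok]
  3: obs=x cand={0} pick 0 [0->0 ok]
  4: obs=w cand={1,2,5} pick 1 [0->1 ok]
  5: obs=x cand={0} pick 0 [1->0 ok]
  6: obs=w cand={1,2,5} pick 1 [0->1 ok]
  7: obs=w cand={1,2,5} pick 1 [1->1 ok]
  8: obs=z cand={4} pick 4 [1->4 ok]
  9: obs=w cand={1,2,5} pick 5 [4->5 ok]
  10: obs=y cand={3} pick 3 [5->3 ok]
  11: obs=w cand={1,2,5} pick 2 [3->2 ok]
  12: obs=w cand={1,2,5} pick 1 [2->1 ok]
  13: obs=z cand={4} pick 4 [1->4 ok]
  14: obs=w cand={1,2,5} pick 2 [4->2 ok]
  15: obs=w cand={1,2,5} pick 2 [2->2 ok]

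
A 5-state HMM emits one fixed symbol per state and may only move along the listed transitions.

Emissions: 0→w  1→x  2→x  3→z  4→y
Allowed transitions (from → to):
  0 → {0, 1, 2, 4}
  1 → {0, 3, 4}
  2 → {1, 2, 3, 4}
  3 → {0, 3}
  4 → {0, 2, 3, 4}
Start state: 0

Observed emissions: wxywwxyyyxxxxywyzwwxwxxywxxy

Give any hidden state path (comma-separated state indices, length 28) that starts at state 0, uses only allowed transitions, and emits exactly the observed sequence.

0,1,4,0,0,2,4,4,4,2,2,2,2,4,0,4,3,0,0,1,0,2,1,4,0,2,2,4

  [0] w  {0}  => 0  start
  [1] x  {1,2}  => 1  0->1 ok
  [2] y  {4}  => 4  1->4 ok
  [3] w  {0}  => 0  4->0 ok
  [4] w  {0}  => 0  0->0 ok
  [5] x  {1,2}  => 2  0->2 ok
  [6] y  {4}  => 4  2->4 ok
  [7] y  {4}  => 4  4->4 ok
  [8] y  {4}  => 4  4->4 ok
  [9] x  {1,2}  => 2  4->2 ok
  [10] x  {1,2}  => 2  2->2 ok
  [11] x  {1,2}  => 2  2->2 ok
  [12] x  {1,2}  => 2  2->2 ok
  [13] y  {4}  => 4  2->4 ok
  [14] w  {0}  => 0  4->0 ok
  [15] y  {4}  => 4  0->4 ok
  [16] z  {3}  => 3  4->3 ok
  [17] w  {0}  => 0  3->0 ok
  [18] w  {0}  => 0  0->0 ok
  [19] x  {1,2}  => 1  0->1 ok
  [20] w  {0}  => 0  1->0 ok
  [21] x  {1,2}  => 2  0->2 ok
  [22] x  {1,2}  => 1  2->1 ok
  [23] y  {4}  => 4  1->4 ok
  [24] w  {0}  => 0  4->0 ok
  [25] x  {1,2}  => 2  0->2 ok
  [26] x  {1,2}  => 2  2->2 ok
  [27] y  {4}  => 4  2->4 ok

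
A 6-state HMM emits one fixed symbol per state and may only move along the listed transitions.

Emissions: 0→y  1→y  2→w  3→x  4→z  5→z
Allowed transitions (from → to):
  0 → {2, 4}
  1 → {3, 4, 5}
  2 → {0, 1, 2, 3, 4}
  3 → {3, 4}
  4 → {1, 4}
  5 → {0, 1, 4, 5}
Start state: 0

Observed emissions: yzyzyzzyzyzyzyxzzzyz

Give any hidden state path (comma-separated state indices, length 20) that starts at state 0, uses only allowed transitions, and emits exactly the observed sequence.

0,4,1,4,1,5,5,0,4,1,4,1,5,1,3,4,4,4,1,4

  t0 'y' -> {0,1}, take 0 (start)
  t1 'z' -> {4,5}, take 4 (0->4 ok)
  t2 'y' -> {0,1}, take 1 (4->1 ok)
  t3 'z' -> {4,5}, take 4 (1->4 ok)
  t4 'y' -> {0,1}, take 1 (4->1 ok)
  t5 'z' -> {4,5}, take 5 (1->5 ok)
  t6 'z' -> {4,5}, take 5 (5->5 ok)
  t7 'y' -> {0,1}, take 0 (5->0 ok)
  t8 'z' -> {4,5}, take 4 (0->4 ok)
  t9 'y' -> {0,1}, take 1 (4->1 ok)
  t10 'z' -> {4,5}, take 4 (1->4 ok)
  t11 'y' -> {0,1}, take 1 (4->1 ok)
  t12 'z' -> {4,5}, take 5 (1->5 ok)
  t13 'y' -> {0,1}, take 1 (5->1 ok)
  t14 'x' -> {3}, take 3 (1->3 ok)
  t15 'z' -> {4,5}, take 4 (3->4 ok)
  t16 'z' -> {4,5}, take 4 (4->4 ok)
  t17 'z' -> {4,5}, take 4 (4->4 ok)
  t18 'y' -> {0,1}, take 1 (4->1 ok)
  t19 'z' -> {4,5}, take 4 (1->4 ok)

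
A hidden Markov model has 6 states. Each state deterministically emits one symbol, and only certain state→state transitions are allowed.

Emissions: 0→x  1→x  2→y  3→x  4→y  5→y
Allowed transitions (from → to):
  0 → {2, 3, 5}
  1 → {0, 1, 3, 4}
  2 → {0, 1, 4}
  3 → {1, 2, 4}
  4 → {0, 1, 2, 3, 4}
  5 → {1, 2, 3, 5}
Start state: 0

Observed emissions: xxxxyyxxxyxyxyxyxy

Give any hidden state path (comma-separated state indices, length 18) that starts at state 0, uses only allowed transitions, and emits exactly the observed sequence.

  [0] x  {0,1,3}  => 0  start
  [1] x  {0,1,3}  => 3  0->3 ok
  [2] x  {0,1,3}  => 1  3->1 ok
  [3] x  {0,1,3}  => 0  1->0 ok
  [4] y  {2,4,5}  => 2  0->2 ok
  [5] y  {2,4,5}  => 4  2->4 ok
  [6] x  {0,1,3}  => 3  4->3 ok
  [7] x  {0,1,3}  => 1  3->1 ok
  [8] x  {0,1,3}  => 0  1->0 ok
  [9] y  {2,4,5}  => 2  0->2 ok
  [10] x  {0,1,3}  => 1  2->1 ok
  [11] y  {2,4,5}  => 4  1->4 ok
  [12] x  {0,1,3}  => 3  4->3 ok
  [13] y  {2,4,5}  => 4  3->4 ok
  [14] x  {0,1,3}  => 3  4->3 ok
  [15] y  {2,4,5}  => 2  3->2 ok
  [16] x  {0,1,3}  => 0  2->0 ok
  [17] y  {2,4,5}  => 2  0->2 ok

0,3,1,0,2,4,3,1,0,2,1,4,3,4,3,2,0,2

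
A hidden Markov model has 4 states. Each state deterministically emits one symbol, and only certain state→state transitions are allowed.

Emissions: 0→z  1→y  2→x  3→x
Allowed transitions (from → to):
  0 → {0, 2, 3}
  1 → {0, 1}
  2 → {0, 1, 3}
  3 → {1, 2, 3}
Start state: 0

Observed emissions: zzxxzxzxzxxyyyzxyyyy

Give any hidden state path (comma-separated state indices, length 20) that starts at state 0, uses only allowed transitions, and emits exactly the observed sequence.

0,0,3,2,0,2,0,2,0,3,2,1,1,1,0,2,1,1,1,1

  0: obs=z cand={0} pick 0 [start]
  1: obs=z cand={0} pick 0 [0->0 ok]
  2: obs=x cand={2,3} pick 3 [0->3 ok]
  3: obs=x cand={2,3} pick 2 [3->2 ok]
  4: obs=z cand={0} pick 0 [2->0 ok]
  5: obs=x cand={2,3} pick 2 [0->2 ok]
  6: obs=z cand={0} pick 0 [2->0 ok]
  7: obs=x cand={2,3} pick 2 [0->2 ok]
  8: obs=z cand={0} pick 0 [2->0 ok]
  9: obs=x cand={2,3} pick 3 [0->3 ok]
  10: obs=x cand={2,3} pick 2 [3->2 ok]
  11: obs=y cand={1} pick 1 [2->1 ok]
  12: obs=y cand={1} pick 1 [1->1 ok]
  13: obs=y cand={1} pick 1 [1->1 ok]
  14: obs=z cand={0} pick 0 [1->0 ok]
  15: obs=x cand={2,3} pick 2 [0->2 ok]
  16: obs=y cand={1} pick 1 [2->1 ok]
  17: obs=y cand={1} pick 1 [1->1 ok]
  18: obs=y cand={1} pick 1 [1->1 ok]
  19: obs=y cand={1} pick 1 [1->1 ok]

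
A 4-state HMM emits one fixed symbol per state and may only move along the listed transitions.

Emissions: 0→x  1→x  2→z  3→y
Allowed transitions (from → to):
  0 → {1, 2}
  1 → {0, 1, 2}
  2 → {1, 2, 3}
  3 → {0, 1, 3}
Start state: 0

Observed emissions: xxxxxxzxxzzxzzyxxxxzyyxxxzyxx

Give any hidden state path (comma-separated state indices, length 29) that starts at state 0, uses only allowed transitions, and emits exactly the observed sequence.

0,1,0,1,0,1,2,1,1,2,2,1,2,2,3,1,1,1,1,2,3,3,1,1,0,2,3,0,1

  [0] x  {0,1}  => 0  start
  [1] x  {0,1}  => 1  0->1 ok
  [2] x  {0,1}  => 0  1->0 ok
  [3] x  {0,1}  => 1  0->1 ok
  [4] x  {0,1}  => 0  1->0 ok
  [5] x  {0,1}  => 1  0->1 ok
  [6] z  {2}  => 2  1->2 ok
  [7] x  {0,1}  => 1  2->1 ok
  [8] x  {0,1}  => 1  1->1 ok
  [9] z  {2}  => 2  1->2 ok
  [10] z  {2}  => 2  2->2 ok
  [11] x  {0,1}  => 1  2->1 ok
  [12] z  {2}  => 2  1->2 ok
  [13] z  {2}  => 2  2->2 ok
  [14] y  {3}  => 3  2->3 ok
  [15] x  {0,1}  => 1  3->1 ok
  [16] x  {0,1}  => 1  1->1 ok
  [17] x  {0,1}  => 1  1->1 ok
  [18] x  {0,1}  => 1  1->1 ok
  [19] z  {2}  => 2  1->2 ok
  [20] y  {3}  => 3  2->3 ok
  [21] y  {3}  => 3  3->3 ok
  [22] x  {0,1}  => 1  3->1 ok
  [23] x  {0,1}  => 1  1->1 ok
  [24] x  {0,1}  => 0  1->0 ok
  [25] z  {2}  => 2  0->2 ok
  [26] y  {3}  => 3  2->3 ok
  [27] x  {0,1}  => 0  3->0 ok
  [28] x  {0,1}  => 1  0->1 ok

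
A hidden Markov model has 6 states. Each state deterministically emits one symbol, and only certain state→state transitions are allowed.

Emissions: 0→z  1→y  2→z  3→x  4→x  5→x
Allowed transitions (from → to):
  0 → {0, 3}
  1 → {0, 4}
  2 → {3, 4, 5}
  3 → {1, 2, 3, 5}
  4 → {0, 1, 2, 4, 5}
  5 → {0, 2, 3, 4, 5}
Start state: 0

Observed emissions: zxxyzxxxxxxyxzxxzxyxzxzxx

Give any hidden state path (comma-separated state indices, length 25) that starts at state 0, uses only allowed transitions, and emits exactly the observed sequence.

0,3,3,1,0,3,3,3,3,3,3,1,4,0,3,3,2,4,1,4,2,5,0,3,5

  [0] z  {0,2}  => 0  start
  [1] x  {3,4,5}  => 3  0->3 ok
  [2] x  {3,4,5}  => 3  3->3 ok
  [3] y  {1}  => 1  3->1 ok
  [4] z  {0,2}  => 0  1->0 ok
  [5] x  {3,4,5}  => 3  0->3 ok
  [6] x  {3,4,5}  => 3  3->3 ok
  [7] x  {3,4,5}  => 3  3->3 ok
  [8] x  {3,4,5}  => 3  3->3 ok
  [9] x  {3,4,5}  => 3  3->3 ok
  [10] x  {3,4,5}  => 3  3->3 ok
  [11] y  {1}  => 1  3->1 ok
  [12] x  {3,4,5}  => 4  1->4 ok
  [13] z  {0,2}  => 0  4->0 ok
  [14] x  {3,4,5}  => 3  0->3 ok
  [15] x  {3,4,5}  => 3  3->3 ok
  [16] z  {0,2}  => 2  3->2 ok
  [17] x  {3,4,5}  => 4  2->4 ok
  [18] y  {1}  => 1  4->1 ok
  [19] x  {3,4,5}  => 4  1->4 ok
  [20] z  {0,2}  => 2  4->2 ok
  [21] x  {3,4,5}  => 5  2->5 ok
  [22] z  {0,2}  => 0  5->0 ok
  [23] x  {3,4,5}  => 3  0->3 ok
  [24] x  {3,4,5}  => 5  3->5 ok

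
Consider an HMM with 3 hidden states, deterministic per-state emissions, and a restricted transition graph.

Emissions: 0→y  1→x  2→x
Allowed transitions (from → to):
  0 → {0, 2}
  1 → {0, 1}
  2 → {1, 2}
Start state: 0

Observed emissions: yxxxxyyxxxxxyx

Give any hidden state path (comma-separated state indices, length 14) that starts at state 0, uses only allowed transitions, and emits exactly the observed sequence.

  [0] y  {0}  => 0  start
  [1] x  {1,2}  => 2  0->2 ok
  [2] x  {1,2}  => 2  2->2 ok
  [3] x  {1,2}  => 2  2->2 ok
  [4] x  {1,2}  => 1  2->1 ok
  [5] y  {0}  => 0  1->0 ok
  [6] y  {0}  => 0  0->0 ok
  [7] x  {1,2}  => 2  0->2 ok
  [8] x  {1,2}  => 2  2->2 ok
  [9] x  {1,2}  => 1  2->1 ok
  [10] x  {1,2}  => 1  1->1 ok
  [11] x  {1,2}  => 1  1->1 ok
  [12] y  {0}  => 0  1->0 ok
  [13] x  {1,2}  => 2  0->2 ok

0,2,2,2,1,0,0,2,2,1,1,1,0,2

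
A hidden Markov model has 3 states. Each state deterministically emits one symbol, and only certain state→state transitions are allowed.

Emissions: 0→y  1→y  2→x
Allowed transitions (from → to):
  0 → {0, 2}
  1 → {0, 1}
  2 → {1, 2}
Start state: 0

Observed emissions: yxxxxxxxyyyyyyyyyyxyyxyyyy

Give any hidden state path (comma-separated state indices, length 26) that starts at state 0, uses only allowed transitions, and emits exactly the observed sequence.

0,2,2,2,2,2,2,2,1,1,1,1,1,1,1,0,0,0,2,1,0,2,1,1,1,0

  t0 'y' -> {0,1}, take 0 (start)
  t1 'x' -> {2}, take 2 (0->2 ok)
  t2 'x' -> {2}, take 2 (2->2 ok)
  t3 'x' -> {2}, take 2 (2->2 ok)
  t4 'x' -> {2}, take 2 (2->2 ok)
  t5 'x' -> {2}, take 2 (2->2 ok)
  t6 'x' -> {2}, take 2 (2->2 ok)
  t7 'x' -> {2}, take 2 (2->2 ok)
  t8 'y' -> {0,1}, take 1 (2->1 ok)
  t9 'y' -> {0,1}, take 1 (1->1 ok)
  t10 'y' -> {0,1}, take 1 (1->1 ok)
  t11 'y' -> {0,1}, take 1 (1->1 ok)
  t12 'y' -> {0,1}, take 1 (1->1 ok)
  t13 'y' -> {0,1}, take 1 (1->1 ok)
  t14 'y' -> {0,1}, take 1 (1->1 ok)
  t15 'y' -> {0,1}, take 0 (1->0 ok)
  t16 'y' -> {0,1}, take 0 (0->0 ok)
  t17 'y' -> {0,1}, take 0 (0->0 ok)
  t18 'x' -> {2}, take 2 (0->2 ok)
  t19 'y' -> {0,1}, take 1 (2->1 ok)
  t20 'y' -> {0,1}, take 0 (1->0 ok)
  t21 'x' -> {2}, take 2 (0->2 ok)
  t22 'y' -> {0,1}, take 1 (2->1 ok)
  t23 'y' -> {0,1}, take 1 (1->1 ok)
  t24 'y' -> {0,1}, take 1 (1->1 ok)
  t25 'y' -> {0,1}, take 0 (1->0 ok)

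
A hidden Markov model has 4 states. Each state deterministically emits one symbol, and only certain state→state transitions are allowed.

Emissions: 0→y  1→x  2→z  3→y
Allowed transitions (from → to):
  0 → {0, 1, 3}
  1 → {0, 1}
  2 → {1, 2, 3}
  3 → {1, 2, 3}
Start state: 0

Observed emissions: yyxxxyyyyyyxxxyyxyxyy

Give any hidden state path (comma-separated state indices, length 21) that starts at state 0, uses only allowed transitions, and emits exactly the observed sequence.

0,3,1,1,1,0,0,0,0,3,3,1,1,1,0,3,1,0,1,0,0

  0: obs=y cand={0,3} pick 0 [start]
  1: obs=y cand={0,3} pick 3 [0->3 ok]
  2: obs=x cand={1} pick 1 [3->1 ok]
  3: obs=x cand={1} pick 1 [1->1 ok]
  4: obs=x cand={1} pick 1 [1->1 ok]
  5: obs=y cand={0,3} pick 0 [1->0 ok]
  6: obs=y cand={0,3} pick 0 [0->0 ok]
  7: obs=y cand={0,3} pick 0 [0->0 ok]
  8: obs=y cand={0,3} pick 0 [0->0 ok]
  9: obs=y cand={0,3} pick 3 [0->3 ok]
  10: obs=y cand={0,3} pick 3 [3->3 ok]
  11: obs=x cand={1} pick 1 [3->1 ok]
  12: obs=x cand={1} pick 1 [1->1 ok]
  13: obs=x cand={1} pick 1 [1->1 ok]
  14: obs=y cand={0,3} pick 0 [1->0 ok]
  15: obs=y cand={0,3} pick 3 [0->3 ok]
  16: obs=x cand={1} pick 1 [3->1 ok]
  17: obs=y cand={0,3} pick 0 [1->0 ok]
  18: obs=x cand={1} pick 1 [0->1 ok]
  19: obs=y cand={0,3} pick 0 [1->0 ok]
  20: obs=y cand={0,3} pick 0 [0->0 ok]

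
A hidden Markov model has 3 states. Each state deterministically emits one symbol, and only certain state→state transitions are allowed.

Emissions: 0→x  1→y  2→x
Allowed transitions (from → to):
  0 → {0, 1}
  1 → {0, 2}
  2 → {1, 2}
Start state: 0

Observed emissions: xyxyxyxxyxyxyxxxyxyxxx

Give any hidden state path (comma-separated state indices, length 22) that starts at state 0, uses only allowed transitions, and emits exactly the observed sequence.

  pos 0: x in {0,2}, choose 0; start
  pos 1: y in {1}, choose 1; 0->1 ok
  pos 2: x in {0,2}, choose 0; 1->0 ok
  pos 3: y in {1}, choose 1; 0->1 ok
  pos 4: x in {0,2}, choose 2; 1->2 ok
  pos 5: y in {1}, choose 1; 2->1 ok
  pos 6: x in {0,2}, choose 0; 1->0 ok
  pos 7: x in {0,2}, choose 0; 0->0 ok
  pos 8: y in {1}, choose 1; 0->1 ok
  pos 9: x in {0,2}, choose 2; 1->2 ok
  pos 10: y in {1}, choose 1; 2->1 ok
  pos 11: x in {0,2}, choose 0; 1->0 ok
  pos 12: y in {1}, choose 1; 0->1 ok
  pos 13: x in {0,2}, choose 0; 1->0 ok
  pos 14: x in {0,2}, choose 0; 0->0 ok
  pos 15: x in {0,2}, choose 0; 0->0 ok
  pos 16: y in {1}, choose 1; 0->1 ok
  pos 17: x in {0,2}, choose 0; 1->0 ok
  pos 18: y in {1}, choose 1; 0->1 ok
  pos 19: x in {0,2}, choose 2; 1->2 ok
  pos 20: x in {0,2}, choose 2; 2->2 ok
  pos 21: x in {0,2}, choose 2; 2->2 ok

0,1,0,1,2,1,0,0,1,2,1,0,1,0,0,0,1,0,1,2,2,2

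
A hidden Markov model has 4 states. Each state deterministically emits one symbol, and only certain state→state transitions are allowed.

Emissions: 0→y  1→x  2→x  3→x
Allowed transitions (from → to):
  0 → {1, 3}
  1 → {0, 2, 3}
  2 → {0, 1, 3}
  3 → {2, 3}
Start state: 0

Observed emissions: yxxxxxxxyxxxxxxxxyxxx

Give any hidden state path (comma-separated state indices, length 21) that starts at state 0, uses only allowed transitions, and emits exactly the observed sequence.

  t0 'y' -> {0}, take 0 (start)
  t1 'x' -> {1,2,3}, take 3 (0->3 ok)
  t2 'x' -> {1,2,3}, take 2 (3->2 ok)
  t3 'x' -> {1,2,3}, take 1 (2->1 ok)
  t4 'x' -> {1,2,3}, take 2 (1->2 ok)
  t5 'x' -> {1,2,3}, take 1 (2->1 ok)
  t6 'x' -> {1,2,3}, take 3 (1->3 ok)
  t7 'x' -> {1,2,3}, take 2 (3->2 ok)
  t8 'y' -> {0}, take 0 (2->0 ok)
  t9 'x' -> {1,2,3}, take 1 (0->1 ok)
  t10 'x' -> {1,2,3}, take 3 (1->3 ok)
  t11 'x' -> {1,2,3}, take 2 (3->2 ok)
  t12 'x' -> {1,2,3}, take 3 (2->3 ok)
  t13 'x' -> {1,2,3}, take 2 (3->2 ok)
  t14 'x' -> {1,2,3}, take 3 (2->3 ok)
  t15 'x' -> {1,2,3}, take 3 (3->3 ok)
  t16 'x' -> {1,2,3}, take 2 (3->2 ok)
  t17 'y' -> {0}, take 0 (2->0 ok)
  t18 'x' -> {1,2,3}, take 1 (0->1 ok)
  t19 'x' -> {1,2,3}, take 2 (1->2 ok)
  t20 'x' -> {1,2,3}, take 3 (2->3 ok)

0,3,2,1,2,1,3,2,0,1,3,2,3,2,3,3,2,0,1,2,3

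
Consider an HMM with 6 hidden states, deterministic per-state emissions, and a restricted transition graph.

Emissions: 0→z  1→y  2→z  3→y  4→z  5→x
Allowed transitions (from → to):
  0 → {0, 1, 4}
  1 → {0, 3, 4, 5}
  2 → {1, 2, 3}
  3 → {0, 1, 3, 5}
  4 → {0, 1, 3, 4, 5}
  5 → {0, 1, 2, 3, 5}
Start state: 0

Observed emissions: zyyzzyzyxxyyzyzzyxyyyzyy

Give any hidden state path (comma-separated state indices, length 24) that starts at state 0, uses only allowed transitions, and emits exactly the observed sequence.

  pos 0: z in {0,2,4}, choose 0; start
  pos 1: y in {1,3}, choose 1; 0->1 ok
  pos 2: y in {1,3}, choose 3; 1->3 ok
  pos 3: z in {0,2,4}, choose 0; 3->0 ok
  pos 4: z in {0,2,4}, choose 0; 0->0 ok
  pos 5: y in {1,3}, choose 1; 0->1 ok
  pos 6: z in {0,2,4}, choose 0; 1->0 ok
  pos 7: y in {1,3}, choose 1; 0->1 ok
  pos 8: x in {5}, choose 5; 1->5 ok
  pos 9: x in {5}, choose 5; 5->5 ok
  pos 10: y in {1,3}, choose 1; 5->1 ok
  pos 11: y in {1,3}, choose 3; 1->3 ok
  pos 12: z in {0,2,4}, choose 0; 3->0 ok
  pos 13: y in {1,3}, choose 1; 0->1 ok
  pos 14: z in {0,2,4}, choose 0; 1->0 ok
  pos 15: z in {0,2,4}, choose 0; 0->0 ok
  pos 16: y in {1,3}, choose 1; 0->1 ok
  pos 17: x in {5}, choose 5; 1->5 ok
  pos 18: y in {1,3}, choose 1; 5->1 ok
  pos 19: y in {1,3}, choose 3; 1->3 ok
  pos 20: y in {1,3}, choose 1; 3->1 ok
  pos 21: z in {0,2,4}, choose 4; 1->4 ok
  pos 22: y in {1,3}, choose 1; 4->1 ok
  pos 23: y in {1,3}, choose 3; 1->3 ok

0,1,3,0,0,1,0,1,5,5,1,3,0,1,0,0,1,5,1,3,1,4,1,3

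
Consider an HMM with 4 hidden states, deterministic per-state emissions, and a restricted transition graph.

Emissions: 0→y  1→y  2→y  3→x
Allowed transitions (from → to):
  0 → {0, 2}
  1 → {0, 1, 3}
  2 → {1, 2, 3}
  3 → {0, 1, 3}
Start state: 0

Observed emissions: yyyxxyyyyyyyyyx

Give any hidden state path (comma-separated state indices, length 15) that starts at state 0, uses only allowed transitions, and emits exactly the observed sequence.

0,0,2,3,3,1,0,0,2,1,0,0,0,2,3

  pos 0: y in {0,1,2}, choose 0; start
  pos 1: y in {0,1,2}, choose 0; 0->0 ok
  pos 2: y in {0,1,2}, choose 2; 0->2 ok
  pos 3: x in {3}, choose 3; 2->3 ok
  pos 4: x in {3}, choose 3; 3->3 ok
  pos 5: y in {0,1,2}, choose 1; 3->1 ok
  pos 6: y in {0,1,2}, choose 0; 1->0 ok
  pos 7: y in {0,1,2}, choose 0; 0->0 ok
  pos 8: y in {0,1,2}, choose 2; 0->2 ok
  pos 9: y in {0,1,2}, choose 1; 2->1 ok
  pos 10: y in {0,1,2}, choose 0; 1->0 ok
  pos 11: y in {0,1,2}, choose 0; 0->0 ok
  pos 12: y in {0,1,2}, choose 0; 0->0 ok
  pos 13: y in {0,1,2}, choose 2; 0->2 ok
  pos 14: x in {3}, choose 3; 2->3 ok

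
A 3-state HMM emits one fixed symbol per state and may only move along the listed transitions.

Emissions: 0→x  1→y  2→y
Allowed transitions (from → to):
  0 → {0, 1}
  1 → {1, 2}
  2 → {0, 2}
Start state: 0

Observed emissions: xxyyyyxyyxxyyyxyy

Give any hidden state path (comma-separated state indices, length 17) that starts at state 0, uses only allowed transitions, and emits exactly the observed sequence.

0,0,1,2,2,2,0,1,2,0,0,1,1,2,0,1,2

  [0] x  {0}  => 0  start
  [1] x  {0}  => 0  0->0 ok
  [2] y  {1,2}  => 1  0->1 ok
  [3] y  {1,2}  => 2  1->2 ok
  [4] y  {1,2}  => 2  2->2 ok
  [5] y  {1,2}  => 2  2->2 ok
  [6] x  {0}  => 0  2->0 ok
  [7] y  {1,2}  => 1  0->1 ok
  [8] y  {1,2}  => 2  1->2 ok
  [9] x  {0}  => 0  2->0 ok
  [10] x  {0}  => 0  0->0 ok
  [11] y  {1,2}  => 1  0->1 ok
  [12] y  {1,2}  => 1  1->1 ok
  [13] y  {1,2}  => 2  1->2 ok
  [14] x  {0}  => 0  2->0 ok
  [15] y  {1,2}  => 1  0->1 ok
  [16] y  {1,2}  => 2  1->2 ok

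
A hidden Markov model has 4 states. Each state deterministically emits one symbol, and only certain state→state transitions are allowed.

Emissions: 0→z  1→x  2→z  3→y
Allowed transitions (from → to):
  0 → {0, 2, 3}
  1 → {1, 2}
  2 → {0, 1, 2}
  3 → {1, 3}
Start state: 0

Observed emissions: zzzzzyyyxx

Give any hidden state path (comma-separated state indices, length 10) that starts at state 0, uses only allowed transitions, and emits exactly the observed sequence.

0,2,2,0,0,3,3,3,1,1

  t0 'z' -> {0,2}, take 0 (start)
  t1 'z' -> {0,2}, take 2 (0->2 ok)
  t2 'z' -> {0,2}, take 2 (2->2 ok)
  t3 'z' -> {0,2}, take 0 (2->0 ok)
  t4 'z' -> {0,2}, take 0 (0->0 ok)
  t5 'y' -> {3}, take 3 (0->3 ok)
  t6 'y' -> {3}, take 3 (3->3 ok)
  t7 'y' -> {3}, take 3 (3->3 ok)
  t8 'x' -> {1}, take 1 (3->1 ok)
  t9 'x' -> {1}, take 1 (1->1 ok)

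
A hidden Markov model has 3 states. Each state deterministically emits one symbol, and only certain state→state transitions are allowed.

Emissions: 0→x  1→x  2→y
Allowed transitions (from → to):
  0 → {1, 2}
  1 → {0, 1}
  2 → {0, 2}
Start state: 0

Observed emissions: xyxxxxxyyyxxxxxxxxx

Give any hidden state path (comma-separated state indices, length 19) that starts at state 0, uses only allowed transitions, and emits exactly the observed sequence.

  t0 'x' -> {0,1}, take 0 (start)
  t1 'y' -> {2}, take 2 (0->2 ok)
  t2 'x' -> {0,1}, take 0 (2->0 ok)
  t3 'x' -> {0,1}, take 1 (0->1 ok)
  t4 'x' -> {0,1}, take 0 (1->0 ok)
  t5 'x' -> {0,1}, take 1 (0->1 ok)
  t6 'x' -> {0,1}, take 0 (1->0 ok)
  t7 'y' -> {2}, take 2 (0->2 ok)
  t8 'y' -> {2}, take 2 (2->2 ok)
  t9 'y' -> {2}, take 2 (2->2 ok)
  t10 'x' -> {0,1}, take 0 (2->0 ok)
  t11 'x' -> {0,1}, take 1 (0->1 ok)
  t12 'x' -> {0,1}, take 1 (1->1 ok)
  t13 'x' -> {0,1}, take 1 (1->1 ok)
  t14 'x' -> {0,1}, take 1 (1->1 ok)
  t15 'x' -> {0,1}, take 0 (1->0 ok)
  t16 'x' -> {0,1}, take 1 (0->1 ok)
  t17 'x' -> {0,1}, take 1 (1->1 ok)
  t18 'x' -> {0,1}, take 1 (1->1 ok)

0,2,0,1,0,1,0,2,2,2,0,1,1,1,1,0,1,1,1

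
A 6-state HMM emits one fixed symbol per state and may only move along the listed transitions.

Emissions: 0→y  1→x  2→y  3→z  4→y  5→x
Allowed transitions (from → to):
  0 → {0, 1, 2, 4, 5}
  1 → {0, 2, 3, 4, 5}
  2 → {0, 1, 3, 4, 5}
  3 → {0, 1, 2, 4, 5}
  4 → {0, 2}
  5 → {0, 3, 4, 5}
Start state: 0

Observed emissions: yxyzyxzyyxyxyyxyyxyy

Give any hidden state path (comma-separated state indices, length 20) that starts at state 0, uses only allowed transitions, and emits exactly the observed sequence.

0,1,2,3,0,1,3,2,0,5,0,1,4,2,5,4,2,5,4,2

  0: obs=y cand={0,2,4} pick 0 [start]
  1: obs=x cand={1,5} pick 1 [0->1 ok]
  2: obs=y cand={0,2,4} pick 2 [1->2 ok]
  3: obs=z cand={3} pick 3 [2->3 ok]
  4: obs=y cand={0,2,4} pick 0 [3->0 ok]
  5: obs=x cand={1,5} pick 1 [0->1 ok]
  6: obs=z cand={3} pick 3 [1->3 ok]
  7: obs=y cand={0,2,4} pick 2 [3->2 ok]
  8: obs=y cand={0,2,4} pick 0 [2->0 ok]
  9: obs=x cand={1,5} pick 5 [0->5 ok]
  10: obs=y cand={0,2,4} pick 0 [5->0 ok]
  11: obs=x cand={1,5} pick 1 [0->1 ok]
  12: obs=y cand={0,2,4} pick 4 [1->4 ok]
  13: obs=y cand={0,2,4} pick 2 [4->2 ok]
  14: obs=x cand={1,5} pick 5 [2->5 ok]
  15: obs=y cand={0,2,4} pick 4 [5->4 ok]
  16: obs=y cand={0,2,4} pick 2 [4->2 ok]
  17: obs=x cand={1,5} pick 5 [2->5 ok]
  18: obs=y cand={0,2,4} pick 4 [5->4 ok]
  19: obs=y cand={0,2,4} pick 2 [4->2 ok]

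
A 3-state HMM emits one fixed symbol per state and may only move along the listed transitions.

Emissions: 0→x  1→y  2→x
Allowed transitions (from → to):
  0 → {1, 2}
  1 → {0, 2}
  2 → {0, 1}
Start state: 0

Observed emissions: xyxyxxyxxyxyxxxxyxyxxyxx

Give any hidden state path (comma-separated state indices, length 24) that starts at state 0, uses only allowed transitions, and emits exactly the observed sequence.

0,1,2,1,0,2,1,0,2,1,0,1,2,0,2,0,1,0,1,0,2,1,2,0

  pos 0: x in {0,2}, choose 0; start
  pos 1: y in {1}, choose 1; 0->1 ok
  pos 2: x in {0,2}, choose 2; 1->2 ok
  pos 3: y in {1}, choose 1; 2->1 ok
  pos 4: x in {0,2}, choose 0; 1->0 ok
  pos 5: x in {0,2}, choose 2; 0->2 ok
  pos 6: y in {1}, choose 1; 2->1 ok
  pos 7: x in {0,2}, choose 0; 1->0 ok
  pos 8: x in {0,2}, choose 2; 0->2 ok
  pos 9: y in {1}, choose 1; 2->1 ok
  pos 10: x in {0,2}, choose 0; 1->0 ok
  pos 11: y in {1}, choose 1; 0->1 ok
  pos 12: x in {0,2}, choose 2; 1->2 ok
  pos 13: x in {0,2}, choose 0; 2->0 ok
  pos 14: x in {0,2}, choose 2; 0->2 ok
  pos 15: x in {0,2}, choose 0; 2->0 ok
  pos 16: y in {1}, choose 1; 0->1 ok
  pos 17: x in {0,2}, choose 0; 1->0 ok
  pos 18: y in {1}, choose 1; 0->1 ok
  pos 19: x in {0,2}, choose 0; 1->0 ok
  pos 20: x in {0,2}, choose 2; 0->2 ok
  pos 21: y in {1}, choose 1; 2->1 ok
  pos 22: x in {0,2}, choose 2; 1->2 ok
  pos 23: x in {0,2}, choose 0; 2->0 ok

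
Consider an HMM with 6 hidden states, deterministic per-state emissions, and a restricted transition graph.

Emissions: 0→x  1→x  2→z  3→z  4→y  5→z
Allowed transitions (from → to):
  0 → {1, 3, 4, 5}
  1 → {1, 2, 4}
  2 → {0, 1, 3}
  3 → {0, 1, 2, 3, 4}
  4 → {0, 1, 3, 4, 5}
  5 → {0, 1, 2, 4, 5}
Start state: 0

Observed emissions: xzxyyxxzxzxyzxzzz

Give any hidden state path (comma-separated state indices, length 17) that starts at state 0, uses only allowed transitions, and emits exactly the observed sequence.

0,5,0,4,4,0,1,2,0,5,1,4,3,1,2,3,3

  [0] x  {0,1}  => 0  start
  [1] z  {2,3,5}  => 5  0->5 ok
  [2] x  {0,1}  => 0  5->0 ok
  [3] y  {4}  => 4  0->4 ok
  [4] y  {4}  => 4  4->4 ok
  [5] x  {0,1}  => 0  4->0 ok
  [6] x  {0,1}  => 1  0->1 ok
  [7] z  {2,3,5}  => 2  1->2 ok
  [8] x  {0,1}  => 0  2->0 ok
  [9] z  {2,3,5}  => 5  0->5 ok
  [10] x  {0,1}  => 1  5->1 ok
  [11] y  {4}  => 4  1->4 ok
  [12] z  {2,3,5}  => 3  4->3 ok
  [13] x  {0,1}  => 1  3->1 ok
  [14] z  {2,3,5}  => 2  1->2 ok
  [15] z  {2,3,5}  => 3  2->3 ok
  [16] z  {2,3,5}  => 3  3->3 ok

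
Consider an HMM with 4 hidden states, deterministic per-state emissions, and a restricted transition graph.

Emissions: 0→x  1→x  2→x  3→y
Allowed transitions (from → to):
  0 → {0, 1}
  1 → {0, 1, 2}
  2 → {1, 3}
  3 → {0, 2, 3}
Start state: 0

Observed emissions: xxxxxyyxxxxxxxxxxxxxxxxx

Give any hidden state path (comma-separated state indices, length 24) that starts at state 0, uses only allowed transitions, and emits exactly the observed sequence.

  0: obs=x cand={0,1,2} pick 0 [start]
  1: obs=x cand={0,1,2} pick 0 [0->0 ok]
  2: obs=x cand={0,1,2} pick 0 [0->0 ok]
  3: obs=x cand={0,1,2} pick 1 [0->1 ok]
  4: obs=x cand={0,1,2} pick 2 [1->2 ok]
  5: obs=y cand={3} pick 3 [2->3 ok]
  6: obs=y cand={3} pick 3 [3->3 ok]
  7: obs=x cand={0,1,2} pick 2 [3->2 ok]
  8: obs=x cand={0,1,2} pick 1 [2->1 ok]
  9: obs=x cand={0,1,2} pick 2 [1->2 ok]
  10: obs=x cand={0,1,2} pick 1 [2->1 ok]
  11: obs=x cand={0,1,2} pick 0 [1->0 ok]
  12: obs=x cand={0,1,2} pick 1 [0->1 ok]
  13: obs=x cand={0,1,2} pick 1 [1->1 ok]
  14: obs=x cand={0,1,2} pick 0 [1->0 ok]
  15: obs=x cand={0,1,2} pick 0 [0->0 ok]
  16: obs=x cand={0,1,2} pick 0 [0->0 ok]
  17: obs=x cand={0,1,2} pick 0 [0->0 ok]
  18: obs=x cand={0,1,2} pick 1 [0->1 ok]
  19: obs=x cand={0,1,2} pick 1 [1->1 ok]
  20: obs=x cand={0,1,2} pick 1 [1->1 ok]
  21: obs=x cand={0,1,2} pick 0 [1->0 ok]
  22: obs=x cand={0,1,2} pick 1 [0->1 ok]
  23: obs=x cand={0,1,2} pick 1 [1->1 ok]

0,0,0,1,2,3,3,2,1,2,1,0,1,1,0,0,0,0,1,1,1,0,1,1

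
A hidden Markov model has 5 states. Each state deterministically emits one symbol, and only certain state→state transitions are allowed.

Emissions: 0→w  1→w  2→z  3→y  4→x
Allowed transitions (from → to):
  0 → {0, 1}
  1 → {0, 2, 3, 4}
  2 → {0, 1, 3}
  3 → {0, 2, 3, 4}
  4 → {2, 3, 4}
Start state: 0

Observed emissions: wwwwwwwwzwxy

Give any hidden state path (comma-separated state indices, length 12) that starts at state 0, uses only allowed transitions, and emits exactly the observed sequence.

0,0,0,1,0,0,0,1,2,1,4,3

  pos 0: w in {0,1}, choose 0; start
  pos 1: w in {0,1}, choose 0; 0->0 ok
  pos 2: w in {0,1}, choose 0; 0->0 ok
  pos 3: w in {0,1}, choose 1; 0->1 ok
  pos 4: w in {0,1}, choose 0; 1->0 ok
  pos 5: w in {0,1}, choose 0; 0->0 ok
  pos 6: w in {0,1}, choose 0; 0->0 ok
  pos 7: w in {0,1}, choose 1; 0->1 ok
  pos 8: z in {2}, choose 2; 1->2 ok
  pos 9: w in {0,1}, choose 1; 2->1 ok
  pos 10: x in {4}, choose 4; 1->4 ok
  pos 11: y in {3}, choose 3; 4->3 ok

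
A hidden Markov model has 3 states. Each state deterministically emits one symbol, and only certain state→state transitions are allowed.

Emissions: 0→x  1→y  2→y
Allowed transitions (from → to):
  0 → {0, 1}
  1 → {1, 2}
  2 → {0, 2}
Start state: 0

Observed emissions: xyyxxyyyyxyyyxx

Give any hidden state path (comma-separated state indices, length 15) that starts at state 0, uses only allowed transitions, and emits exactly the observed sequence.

  pos 0: x in {0}, choose 0; start
  pos 1: y in {1,2}, choose 1; 0->1 ok
  pos 2: y in {1,2}, choose 2; 1->2 ok
  pos 3: x in {0}, choose 0; 2->0 ok
  pos 4: x in {0}, choose 0; 0->0 ok
  pos 5: y in {1,2}, choose 1; 0->1 ok
  pos 6: y in {1,2}, choose 1; 1->1 ok
  pos 7: y in {1,2}, choose 2; 1->2 ok
  pos 8: y in {1,2}, choose 2; 2->2 ok
  pos 9: x in {0}, choose 0; 2->0 ok
  pos 10: y in {1,2}, choose 1; 0->1 ok
  pos 11: y in {1,2}, choose 1; 1->1 ok
  pos 12: y in {1,2}, choose 2; 1->2 ok
  pos 13: x in {0}, choose 0; 2->0 ok
  pos 14: x in {0}, choose 0; 0->0 ok

0,1,2,0,0,1,1,2,2,0,1,1,2,0,0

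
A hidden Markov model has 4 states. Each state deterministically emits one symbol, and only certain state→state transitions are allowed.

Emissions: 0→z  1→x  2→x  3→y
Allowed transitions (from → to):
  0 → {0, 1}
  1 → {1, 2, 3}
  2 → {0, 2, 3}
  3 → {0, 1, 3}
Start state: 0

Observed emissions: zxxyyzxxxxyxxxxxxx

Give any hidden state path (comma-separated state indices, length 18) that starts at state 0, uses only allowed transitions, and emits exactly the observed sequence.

  t0 'z' -> {0}, take 0 (start)
  t1 'x' -> {1,2}, take 1 (0->1 ok)
  t2 'x' -> {1,2}, take 2 (1->2 ok)
  t3 'y' -> {3}, take 3 (2->3 ok)
  t4 'y' -> {3}, take 3 (3->3 ok)
  t5 'z' -> {0}, take 0 (3->0 ok)
  t6 'x' -> {1,2}, take 1 (0->1 ok)
  t7 'x' -> {1,2}, take 1 (1->1 ok)
  t8 'x' -> {1,2}, take 2 (1->2 ok)
  t9 'x' -> {1,2}, take 2 (2->2 ok)
  t10 'y' -> {3}, take 3 (2->3 ok)
  t11 'x' -> {1,2}, take 1 (3->1 ok)
  t12 'x' -> {1,2}, take 1 (1->1 ok)
  t13 'x' -> {1,2}, take 1 (1->1 ok)
  t14 'x' -> {1,2}, take 1 (1->1 ok)
  t15 'x' -> {1,2}, take 1 (1->1 ok)
  t16 'x' -> {1,2}, take 2 (1->2 ok)
  t17 'x' -> {1,2}, take 2 (2->2 ok)

0,1,2,3,3,0,1,1,2,2,3,1,1,1,1,1,2,2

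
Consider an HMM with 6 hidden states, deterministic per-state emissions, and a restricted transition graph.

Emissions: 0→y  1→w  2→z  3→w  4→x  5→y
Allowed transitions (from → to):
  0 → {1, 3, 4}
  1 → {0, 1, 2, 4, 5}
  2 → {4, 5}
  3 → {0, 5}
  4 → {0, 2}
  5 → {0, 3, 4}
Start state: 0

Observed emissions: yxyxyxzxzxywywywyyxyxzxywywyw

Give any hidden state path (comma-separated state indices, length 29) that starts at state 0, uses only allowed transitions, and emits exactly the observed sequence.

0,4,0,4,0,4,2,4,2,4,0,3,0,3,5,3,5,0,4,0,4,2,4,0,3,0,3,5,3

  pos 0: y in {0,5}, choose 0; start
  pos 1: x in {4}, choose 4; 0->4 ok
  pos 2: y in {0,5}, choose 0; 4->0 ok
  pos 3: x in {4}, choose 4; 0->4 ok
  pos 4: y in {0,5}, choose 0; 4->0 ok
  pos 5: x in {4}, choose 4; 0->4 ok
  pos 6: z in {2}, choose 2; 4->2 ok
  pos 7: x in {4}, choose 4; 2->4 ok
  pos 8: z in {2}, choose 2; 4->2 ok
  pos 9: x in {4}, choose 4; 2->4 ok
  pos 10: y in {0,5}, choose 0; 4->0 ok
  pos 11: w in {1,3}, choose 3; 0->3 ok
  pos 12: y in {0,5}, choose 0; 3->0 ok
  pos 13: w in {1,3}, choose 3; 0->3 ok
  pos 14: y in {0,5}, choose 5; 3->5 ok
  pos 15: w in {1,3}, choose 3; 5->3 ok
  pos 16: y in {0,5}, choose 5; 3->5 ok
  pos 17: y in {0,5}, choose 0; 5->0 ok
  pos 18: x in {4}, choose 4; 0->4 ok
  pos 19: y in {0,5}, choose 0; 4->0 ok
  pos 20: x in {4}, choose 4; 0->4 ok
  pos 21: z in {2}, choose 2; 4->2 ok
  pos 22: x in {4}, choose 4; 2->4 ok
  pos 23: y in {0,5}, choose 0; 4->0 ok
  pos 24: w in {1,3}, choose 3; 0->3 ok
  pos 25: y in {0,5}, choose 0; 3->0 ok
  pos 26: w in {1,3}, choose 3; 0->3 ok
  pos 27: y in {0,5}, choose 5; 3->5 ok
  pos 28: w in {1,3}, choose 3; 5->3 ok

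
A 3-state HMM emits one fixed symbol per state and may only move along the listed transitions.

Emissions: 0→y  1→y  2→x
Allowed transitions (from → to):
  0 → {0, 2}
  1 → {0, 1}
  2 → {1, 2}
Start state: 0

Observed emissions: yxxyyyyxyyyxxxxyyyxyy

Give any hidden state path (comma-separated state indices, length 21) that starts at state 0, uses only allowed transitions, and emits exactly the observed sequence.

  pos 0: y in {0,1}, choose 0; start
  pos 1: x in {2}, choose 2; 0->2 ok
  pos 2: x in {2}, choose 2; 2->2 ok
  pos 3: y in {0,1}, choose 1; 2->1 ok
  pos 4: y in {0,1}, choose 1; 1->1 ok
  pos 5: y in {0,1}, choose 1; 1->1 ok
  pos 6: y in {0,1}, choose 0; 1->0 ok
  pos 7: x in {2}, choose 2; 0->2 ok
  pos 8: y in {0,1}, choose 1; 2->1 ok
  pos 9: y in {0,1}, choose 1; 1->1 ok
  pos 10: y in {0,1}, choose 0; 1->0 ok
  pos 11: x in {2}, choose 2; 0->2 ok
  pos 12: x in {2}, choose 2; 2->2 ok
  pos 13: x in {2}, choose 2; 2->2 ok
  pos 14: x in {2}, choose 2; 2->2 ok
  pos 15: y in {0,1}, choose 1; 2->1 ok
  pos 16: y in {0,1}, choose 0; 1->0 ok
  pos 17: y in {0,1}, choose 0; 0->0 ok
  pos 18: x in {2}, choose 2; 0->2 ok
  pos 19: y in {0,1}, choose 1; 2->1 ok
  pos 20: y in {0,1}, choose 1; 1->1 ok

0,2,2,1,1,1,0,2,1,1,0,2,2,2,2,1,0,0,2,1,1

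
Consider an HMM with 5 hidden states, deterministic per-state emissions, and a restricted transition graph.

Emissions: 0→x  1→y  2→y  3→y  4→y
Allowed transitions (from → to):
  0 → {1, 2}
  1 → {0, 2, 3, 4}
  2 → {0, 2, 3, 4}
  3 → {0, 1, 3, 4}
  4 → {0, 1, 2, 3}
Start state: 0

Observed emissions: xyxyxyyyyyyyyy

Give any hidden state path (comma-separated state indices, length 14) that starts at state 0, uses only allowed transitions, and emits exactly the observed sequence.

0,1,0,1,0,2,4,3,4,1,3,3,3,4

  pos 0: x in {0}, choose 0; start
  pos 1: y in {1,2,3,4}, choose 1; 0->1 ok
  pos 2: x in {0}, choose 0; 1->0 ok
  pos 3: y in {1,2,3,4}, choose 1; 0->1 ok
  pos 4: x in {0}, choose 0; 1->0 ok
  pos 5: y in {1,2,3,4}, choose 2; 0->2 ok
  pos 6: y in {1,2,3,4}, choose 4; 2->4 ok
  pos 7: y in {1,2,3,4}, choose 3; 4->3 ok
  pos 8: y in {1,2,3,4}, choose 4; 3->4 ok
  pos 9: y in {1,2,3,4}, choose 1; 4->1 ok
  pos 10: y in {1,2,3,4}, choose 3; 1->3 ok
  pos 11: y in {1,2,3,4}, choose 3; 3->3 ok
  pos 12: y in {1,2,3,4}, choose 3; 3->3 ok
  pos 13: y in {1,2,3,4}, choose 4; 3->4 ok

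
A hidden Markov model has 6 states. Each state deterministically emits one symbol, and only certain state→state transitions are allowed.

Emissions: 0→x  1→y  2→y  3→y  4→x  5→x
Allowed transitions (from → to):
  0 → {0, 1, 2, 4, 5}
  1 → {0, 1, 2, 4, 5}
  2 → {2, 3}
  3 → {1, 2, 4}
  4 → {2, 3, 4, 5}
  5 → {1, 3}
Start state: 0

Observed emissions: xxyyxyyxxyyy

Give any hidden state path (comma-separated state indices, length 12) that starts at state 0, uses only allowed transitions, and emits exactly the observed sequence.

  t0 'x' -> {0,4,5}, take 0 (start)
  t1 'x' -> {0,4,5}, take 5 (0->5 ok)
  t2 'y' -> {1,2,3}, take 3 (5->3 ok)
  t3 'y' -> {1,2,3}, take 1 (3->1 ok)
  t4 'x' -> {0,4,5}, take 5 (1->5 ok)
  t5 'y' -> {1,2,3}, take 3 (5->3 ok)
  t6 'y' -> {1,2,3}, take 1 (3->1 ok)
  t7 'x' -> {0,4,5}, take 0 (1->0 ok)
  t8 'x' -> {0,4,5}, take 5 (0->5 ok)
  t9 'y' -> {1,2,3}, take 3 (5->3 ok)
  t10 'y' -> {1,2,3}, take 2 (3->2 ok)
  t11 'y' -> {1,2,3}, take 3 (2->3 ok)

0,5,3,1,5,3,1,0,5,3,2,3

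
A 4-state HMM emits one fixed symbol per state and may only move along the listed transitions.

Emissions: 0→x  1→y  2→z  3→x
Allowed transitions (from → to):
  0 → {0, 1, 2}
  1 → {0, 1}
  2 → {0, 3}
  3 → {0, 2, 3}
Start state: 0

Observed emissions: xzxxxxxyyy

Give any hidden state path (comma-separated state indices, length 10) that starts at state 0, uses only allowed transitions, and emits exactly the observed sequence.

0,2,3,3,0,0,0,1,1,1

  pos 0: x in {0,3}, choose 0; start
  pos 1: z in {2}, choose 2; 0->2 ok
  pos 2: x in {0,3}, choose 3; 2->3 ok
  pos 3: x in {0,3}, choose 3; 3->3 ok
  pos 4: x in {0,3}, choose 0; 3->0 ok
  pos 5: x in {0,3}, choose 0; 0->0 ok
  pos 6: x in {0,3}, choose 0; 0->0 ok
  pos 7: y in {1}, choose 1; 0->1 ok
  pos 8: y in {1}, choose 1; 1->1 ok
  pos 9: y in {1}, choose 1; 1->1 ok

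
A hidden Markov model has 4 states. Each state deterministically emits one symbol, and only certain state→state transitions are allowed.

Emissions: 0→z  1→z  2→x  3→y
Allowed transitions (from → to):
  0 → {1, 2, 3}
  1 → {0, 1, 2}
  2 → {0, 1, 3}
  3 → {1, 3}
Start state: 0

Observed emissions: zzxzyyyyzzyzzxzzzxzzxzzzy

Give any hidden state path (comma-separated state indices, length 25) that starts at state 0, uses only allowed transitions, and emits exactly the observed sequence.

0,1,2,0,3,3,3,3,1,0,3,1,0,2,1,0,1,2,0,1,2,1,1,0,3

  pos 0: z in {0,1}, choose 0; start
  pos 1: z in {0,1}, choose 1; 0->1 ok
  pos 2: x in {2}, choose 2; 1->2 ok
  pos 3: z in {0,1}, choose 0; 2->0 ok
  pos 4: y in {3}, choose 3; 0->3 ok
  pos 5: y in {3}, choose 3; 3->3 ok
  pos 6: y in {3}, choose 3; 3->3 ok
  pos 7: y in {3}, choose 3; 3->3 ok
  pos 8: z in {0,1}, choose 1; 3->1 ok
  pos 9: z in {0,1}, choose 0; 1->0 ok
  pos 10: y in {3}, choose 3; 0->3 ok
  pos 11: z in {0,1}, choose 1; 3->1 ok
  pos 12: z in {0,1}, choose 0; 1->0 ok
  pos 13: x in {2}, choose 2; 0->2 ok
  pos 14: z in {0,1}, choose 1; 2->1 ok
  pos 15: z in {0,1}, choose 0; 1->0 ok
  pos 16: z in {0,1}, choose 1; 0->1 ok
  pos 17: x in {2}, choose 2; 1->2 ok
  pos 18: z in {0,1}, choose 0; 2->0 ok
  pos 19: z in {0,1}, choose 1; 0->1 ok
  pos 20: x in {2}, choose 2; 1->2 ok
  pos 21: z in {0,1}, choose 1; 2->1 ok
  pos 22: z in {0,1}, choose 1; 1->1 ok
  pos 23: z in {0,1}, choose 0; 1->0 ok
  pos 24: y in {3}, choose 3; 0->3 ok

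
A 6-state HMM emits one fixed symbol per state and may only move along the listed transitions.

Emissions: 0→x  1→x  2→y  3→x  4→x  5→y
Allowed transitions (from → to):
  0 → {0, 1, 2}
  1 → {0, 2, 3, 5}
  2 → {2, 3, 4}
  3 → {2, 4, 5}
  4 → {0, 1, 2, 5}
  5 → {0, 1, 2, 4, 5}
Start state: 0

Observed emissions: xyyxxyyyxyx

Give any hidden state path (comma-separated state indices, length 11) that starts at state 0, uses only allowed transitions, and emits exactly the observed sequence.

0,2,2,3,4,2,2,2,3,5,1

  0: obs=x cand={0,1,3,4} pick 0 [start]
  1: obs=y cand={2,5} pick 2 [0->2 ok]
  2: obs=y cand={2,5} pick 2 [2->2 ok]
  3: obs=x cand={0,1,3,4} pick 3 [2->3 ok]
  4: obs=x cand={0,1,3,4} pick 4 [3->4 ok]
  5: obs=y cand={2,5} pick 2 [4->2 ok]
  6: obs=y cand={2,5} pick 2 [2->2 ok]
  7: obs=y cand={2,5} pick 2 [2->2 ok]
  8: obs=x cand={0,1,3,4} pick 3 [2->3 ok]
  9: obs=y cand={2,5} pick 5 [3->5 ok]
  10: obs=x cand={0,1,3,4} pick 1 [5->1 ok]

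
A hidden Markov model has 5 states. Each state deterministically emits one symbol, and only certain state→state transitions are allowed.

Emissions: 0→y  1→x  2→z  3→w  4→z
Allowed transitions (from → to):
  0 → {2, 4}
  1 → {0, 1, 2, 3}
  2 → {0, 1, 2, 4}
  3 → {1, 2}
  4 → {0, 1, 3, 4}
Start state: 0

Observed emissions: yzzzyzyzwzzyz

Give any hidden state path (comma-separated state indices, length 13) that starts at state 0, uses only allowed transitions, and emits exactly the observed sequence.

0,2,4,4,0,2,0,4,3,2,4,0,2

  [0] y  {0}  => 0  start
  [1] z  {2,4}  => 2  0->2 ok
  [2] z  {2,4}  => 4  2->4 ok
  [3] z  {2,4}  => 4  4->4 ok
  [4] y  {0}  => 0  4->0 ok
  [5] z  {2,4}  => 2  0->2 ok
  [6] y  {0}  => 0  2->0 ok
  [7] z  {2,4}  => 4  0->4 ok
  [8] w  {3}  => 3  4->3 ok
  [9] z  {2,4}  => 2  3->2 ok
  [10] z  {2,4}  => 4  2->4 ok
  [11] y  {0}  => 0  4->0 ok
  [12] z  {2,4}  => 2  0->2 ok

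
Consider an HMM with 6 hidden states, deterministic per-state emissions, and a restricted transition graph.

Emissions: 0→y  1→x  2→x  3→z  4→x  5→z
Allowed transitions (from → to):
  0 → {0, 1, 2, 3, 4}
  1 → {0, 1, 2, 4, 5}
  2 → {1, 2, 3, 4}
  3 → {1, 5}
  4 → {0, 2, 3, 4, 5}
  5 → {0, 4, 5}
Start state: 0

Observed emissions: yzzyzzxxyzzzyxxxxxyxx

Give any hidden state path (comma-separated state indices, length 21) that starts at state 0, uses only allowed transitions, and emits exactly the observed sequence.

  [0] y  {0}  => 0  start
  [1] z  {3,5}  => 3  0->3 ok
  [2] z  {3,5}  => 5  3->5 ok
  [3] y  {0}  => 0  5->0 ok
  [4] z  {3,5}  => 3  0->3 ok
  [5] z  {3,5}  => 5  3->5 ok
  [6] x  {1,2,4}  => 4  5->4 ok
  [7] x  {1,2,4}  => 4  4->4 ok
  [8] y  {0}  => 0  4->0 ok
  [9] z  {3,5}  => 3  0->3 ok
  [10] z  {3,5}  => 5  3->5 ok
  [11] z  {3,5}  => 5  5->5 ok
  [12] y  {0}  => 0  5->0 ok
  [13] x  {1,2,4}  => 2  0->2 ok
  [14] x  {1,2,4}  => 1  2->1 ok
  [15] x  {1,2,4}  => 2  1->2 ok
  [16] x  {1,2,4}  => 2  2->2 ok
  [17] x  {1,2,4}  => 4  2->4 ok
  [18] y  {0}  => 0  4->0 ok
  [19] x  {1,2,4}  => 2  0->2 ok
  [20] x  {1,2,4}  => 1  2->1 ok

0,3,5,0,3,5,4,4,0,3,5,5,0,2,1,2,2,4,0,2,1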